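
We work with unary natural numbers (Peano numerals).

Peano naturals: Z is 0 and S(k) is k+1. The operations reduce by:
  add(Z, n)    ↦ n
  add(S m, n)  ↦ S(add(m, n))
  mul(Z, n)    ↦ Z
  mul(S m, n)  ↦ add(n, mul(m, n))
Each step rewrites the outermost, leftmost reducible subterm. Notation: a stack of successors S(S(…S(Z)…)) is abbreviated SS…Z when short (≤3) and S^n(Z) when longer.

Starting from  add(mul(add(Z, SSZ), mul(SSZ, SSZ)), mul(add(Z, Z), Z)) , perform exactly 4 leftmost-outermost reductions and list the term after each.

  start: add(mul(add(Z, SSZ), mul(SSZ, SSZ)), mul(add(Z, Z), Z))
  [1] add(mul(SSZ, mul(SSZ, SSZ)), mul(add(Z, Z), Z))
  [2] add(add(mul(SSZ, SSZ), mul(SZ, mul(SSZ, SSZ))), mul(add(Z, Z), Z))
  [3] add(add(add(SSZ, mul(SZ, SSZ)), mul(SZ, mul(SSZ, SSZ))), mul(add(Z, Z), Z))
  [4] add(add(S(add(SZ, mul(SZ, SSZ))), mul(SZ, mul(SSZ, SSZ))), mul(add(Z, Z), Z))

Answer: after 4 steps: add(add(S(add(SZ, mul(SZ, SSZ))), mul(SZ, mul(SSZ, SSZ))), mul(add(Z, Z), Z))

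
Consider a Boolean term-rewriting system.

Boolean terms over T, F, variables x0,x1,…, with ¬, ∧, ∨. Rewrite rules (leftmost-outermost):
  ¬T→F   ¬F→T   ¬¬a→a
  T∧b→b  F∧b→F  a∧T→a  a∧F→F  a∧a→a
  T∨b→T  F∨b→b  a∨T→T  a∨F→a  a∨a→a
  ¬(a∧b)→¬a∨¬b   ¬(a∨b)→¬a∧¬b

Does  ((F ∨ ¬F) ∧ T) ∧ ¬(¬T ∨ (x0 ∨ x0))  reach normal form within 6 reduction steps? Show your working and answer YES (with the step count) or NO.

  start: ((F ∨ ¬F) ∧ T) ∧ ¬(¬T ∨ (x0 ∨ x0))
  [1] (F ∨ ¬F) ∧ ¬(¬T ∨ (x0 ∨ x0))
  [2] ¬F ∧ ¬(¬T ∨ (x0 ∨ x0))
  [3] T ∧ ¬(¬T ∨ (x0 ∨ x0))
  [4] ¬(¬T ∨ (x0 ∨ x0))
  [5] ¬¬T ∧ ¬(x0 ∨ x0)
  [6] T ∧ ¬(x0 ∨ x0)

Answer: NO — after 6 steps the term is T ∧ ¬(x0 ∨ x0), not yet normal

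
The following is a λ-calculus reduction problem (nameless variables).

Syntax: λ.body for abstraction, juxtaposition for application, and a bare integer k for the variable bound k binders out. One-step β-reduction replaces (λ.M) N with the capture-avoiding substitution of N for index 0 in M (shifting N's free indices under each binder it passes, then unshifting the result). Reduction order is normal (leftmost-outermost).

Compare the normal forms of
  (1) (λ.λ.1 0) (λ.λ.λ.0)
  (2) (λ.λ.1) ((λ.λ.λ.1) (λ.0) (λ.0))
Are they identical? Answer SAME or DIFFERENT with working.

Answer: SAME — A ⇓ λ.λ.λ.0, B ⇓ λ.λ.λ.0

Reduction:
Term A:
  start: (λ.λ.1 0) (λ.λ.λ.0)
  step 1: λ.(λ.λ.λ.0) 0
  step 2: λ.λ.λ.0

Term B:
  start: (λ.λ.1) ((λ.λ.λ.1) (λ.0) (λ.0))
  step 1: λ.(λ.λ.λ.1) (λ.0) (λ.0)
  step 2: λ.(λ.λ.1) (λ.0)
  step 3: λ.λ.λ.0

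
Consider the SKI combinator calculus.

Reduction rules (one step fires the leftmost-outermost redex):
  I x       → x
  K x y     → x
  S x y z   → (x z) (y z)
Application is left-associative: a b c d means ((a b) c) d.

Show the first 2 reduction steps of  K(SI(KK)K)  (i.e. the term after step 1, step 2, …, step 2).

Answer: after 2 steps: K(K(KKK))

Derivation:
  start: K(SI(KK)K)
  step 1: K(IK(KKK))
  step 2: K(K(KKK))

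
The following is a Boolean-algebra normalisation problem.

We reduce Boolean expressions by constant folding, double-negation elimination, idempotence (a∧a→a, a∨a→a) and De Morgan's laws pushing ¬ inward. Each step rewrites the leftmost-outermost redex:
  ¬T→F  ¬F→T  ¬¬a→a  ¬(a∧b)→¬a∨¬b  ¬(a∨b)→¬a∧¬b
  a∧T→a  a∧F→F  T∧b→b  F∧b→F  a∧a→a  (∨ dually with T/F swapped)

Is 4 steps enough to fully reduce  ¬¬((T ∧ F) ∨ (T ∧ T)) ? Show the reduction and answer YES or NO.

Answer: YES — reaches normal form T in 4 ≤ 4 steps

Derivation:
  start: ¬¬((T ∧ F) ∨ (T ∧ T))
  [1] (T ∧ F) ∨ (T ∧ T)
  [2] F ∨ (T ∧ T)
  [3] T ∧ T
  [4] T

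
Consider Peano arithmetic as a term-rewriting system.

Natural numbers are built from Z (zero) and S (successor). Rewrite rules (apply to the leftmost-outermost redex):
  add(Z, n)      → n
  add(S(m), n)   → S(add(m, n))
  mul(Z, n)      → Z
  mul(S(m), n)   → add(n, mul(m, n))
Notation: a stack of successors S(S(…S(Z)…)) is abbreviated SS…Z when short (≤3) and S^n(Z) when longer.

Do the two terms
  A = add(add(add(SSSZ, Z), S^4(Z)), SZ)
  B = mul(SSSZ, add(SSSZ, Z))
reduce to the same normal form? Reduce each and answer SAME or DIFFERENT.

Term A:
  start: add(add(add(SSSZ, Z), S^4(Z)), SZ)
  [1] add(add(S(add(SSZ, Z)), S^4(Z)), SZ)
  [2] add(S(add(add(SSZ, Z), S^4(Z))), SZ)
  [3] S(add(add(add(SSZ, Z), S^4(Z)), SZ))
  [4] S(add(add(S(add(SZ, Z)), S^4(Z)), SZ))
  [5] S(add(S(add(add(SZ, Z), S^4(Z))), SZ))
  [6] S(S(add(add(add(SZ, Z), S^4(Z)), SZ)))
  [7] S(S(add(add(S(add(Z, Z)), S^4(Z)), SZ)))
  [8] S(S(add(S(add(add(Z, Z), S^4(Z))), SZ)))
  [9] S(S(S(add(add(add(Z, Z), S^4(Z)), SZ))))
  [10] S(S(S(add(add(Z, S^4(Z)), SZ))))
  [11] S(S(S(add(S^4(Z), SZ))))
  [12] S(S(S(S(add(SSSZ, SZ)))))
  [13] S(S(S(S(S(add(SSZ, SZ))))))
  [14] S(S(S(S(S(S(add(SZ, SZ)))))))
  [15] S(S(S(S(S(S(S(add(Z, SZ))))))))
  [16] S^8(Z)

Term B:
  start: mul(SSSZ, add(SSSZ, Z))
  [1] add(add(SSSZ, Z), mul(SSZ, add(SSSZ, Z)))
  [2] add(S(add(SSZ, Z)), mul(SSZ, add(SSSZ, Z)))
  [3] S(add(add(SSZ, Z), mul(SSZ, add(SSSZ, Z))))
  [4] S(add(S(add(SZ, Z)), mul(SSZ, add(SSSZ, Z))))
  [5] S(S(add(add(SZ, Z), mul(SSZ, add(SSSZ, Z)))))
  [6] S(S(add(S(add(Z, Z)), mul(SSZ, add(SSSZ, Z)))))
  [7] S(S(S(add(add(Z, Z), mul(SSZ, add(SSSZ, Z))))))
  [8] S(S(S(add(Z, mul(SSZ, add(SSSZ, Z))))))
  [9] S(S(S(mul(SSZ, add(SSSZ, Z)))))
  [10] S(S(S(add(add(SSSZ, Z), mul(SZ, add(SSSZ, Z))))))
  [11] S(S(S(add(S(add(SSZ, Z)), mul(SZ, add(SSSZ, Z))))))
  [12] S(S(S(S(add(add(SSZ, Z), mul(SZ, add(SSSZ, Z)))))))
  [13] S(S(S(S(add(S(add(SZ, Z)), mul(SZ, add(SSSZ, Z)))))))
  [14] S(S(S(S(S(add(add(SZ, Z), mul(SZ, add(SSSZ, Z))))))))
  [15] S(S(S(S(S(add(S(add(Z, Z)), mul(SZ, add(SSSZ, Z))))))))
  [16] S(S(S(S(S(S(add(add(Z, Z), mul(SZ, add(SSSZ, Z)))))))))
  [17] S(S(S(S(S(S(add(Z, mul(SZ, add(SSSZ, Z)))))))))
  [18] S(S(S(S(S(S(mul(SZ, add(SSSZ, Z))))))))
  [19] S(S(S(S(S(S(add(add(SSSZ, Z), mul(Z, add(SSSZ, Z)))))))))
  [20] S(S(S(S(S(S(add(S(add(SSZ, Z)), mul(Z, add(SSSZ, Z)))))))))
  [21] S(S(S(S(S(S(S(add(add(SSZ, Z), mul(Z, add(SSSZ, Z))))))))))
  [22] S(S(S(S(S(S(S(add(S(add(SZ, Z)), mul(Z, add(SSSZ, Z))))))))))
  [23] S(S(S(S(S(S(S(S(add(add(SZ, Z), mul(Z, add(SSSZ, Z)))))))))))
  [24] S(S(S(S(S(S(S(S(add(S(add(Z, Z)), mul(Z, add(SSSZ, Z)))))))))))
  [25] S(S(S(S(S(S(S(S(S(add(add(Z, Z), mul(Z, add(SSSZ, Z))))))))))))
  [26] S(S(S(S(S(S(S(S(S(add(Z, mul(Z, add(SSSZ, Z))))))))))))
  [27] S(S(S(S(S(S(S(S(S(mul(Z, add(SSSZ, Z)))))))))))
  [28] S^9(Z)

Answer: DIFFERENT — A ⇓ S^8(Z), B ⇓ S^9(Z)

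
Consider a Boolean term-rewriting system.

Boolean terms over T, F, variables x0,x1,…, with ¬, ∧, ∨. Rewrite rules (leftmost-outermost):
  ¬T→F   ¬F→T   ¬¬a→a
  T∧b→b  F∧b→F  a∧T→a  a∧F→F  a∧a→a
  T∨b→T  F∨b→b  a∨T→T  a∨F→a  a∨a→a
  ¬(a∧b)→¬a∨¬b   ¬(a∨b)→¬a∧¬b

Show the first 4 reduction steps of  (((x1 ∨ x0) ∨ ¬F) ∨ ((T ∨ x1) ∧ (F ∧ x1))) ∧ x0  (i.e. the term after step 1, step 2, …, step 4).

  start: (((x1 ∨ x0) ∨ ¬F) ∨ ((T ∨ x1) ∧ (F ∧ x1))) ∧ x0
  step 1: (((x1 ∨ x0) ∨ T) ∨ ((T ∨ x1) ∧ (F ∧ x1))) ∧ x0
  step 2: (T ∨ ((T ∨ x1) ∧ (F ∧ x1))) ∧ x0
  step 3: T ∧ x0
  step 4: x0

Answer: after 4 steps: x0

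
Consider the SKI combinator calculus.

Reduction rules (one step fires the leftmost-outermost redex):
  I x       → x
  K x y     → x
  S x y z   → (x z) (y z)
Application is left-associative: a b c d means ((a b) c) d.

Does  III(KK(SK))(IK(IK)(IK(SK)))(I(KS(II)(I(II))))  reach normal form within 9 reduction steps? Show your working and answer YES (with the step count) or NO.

Answer: YES — reaches normal form K in 8 ≤ 9 steps

Derivation:
  start: III(KK(SK))(IK(IK)(IK(SK)))(I(KS(II)(I(II))))
  step 1: II(KK(SK))(IK(IK)(IK(SK)))(I(KS(II)(I(II))))
  step 2: I(KK(SK))(IK(IK)(IK(SK)))(I(KS(II)(I(II))))
  step 3: KK(SK)(IK(IK)(IK(SK)))(I(KS(II)(I(II))))
  step 4: K(IK(IK)(IK(SK)))(I(KS(II)(I(II))))
  step 5: IK(IK)(IK(SK))
  step 6: K(IK)(IK(SK))
  step 7: IK
  step 8: K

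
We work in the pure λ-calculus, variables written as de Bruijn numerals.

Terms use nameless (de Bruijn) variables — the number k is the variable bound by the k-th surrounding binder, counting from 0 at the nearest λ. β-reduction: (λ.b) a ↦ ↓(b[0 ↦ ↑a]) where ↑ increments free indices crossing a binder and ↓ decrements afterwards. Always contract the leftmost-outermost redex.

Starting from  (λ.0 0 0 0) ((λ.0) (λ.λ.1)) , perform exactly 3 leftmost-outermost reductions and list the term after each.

Answer: after 3 steps: (λ.(λ.0) (λ.λ.1)) ((λ.0) (λ.λ.1)) ((λ.0) (λ.λ.1))

Reduction:
  start: (λ.0 0 0 0) ((λ.0) (λ.λ.1))
  →1  (λ.0) (λ.λ.1) ((λ.0) (λ.λ.1)) ((λ.0) (λ.λ.1)) ((λ.0) (λ.λ.1))
  →2  (λ.λ.1) ((λ.0) (λ.λ.1)) ((λ.0) (λ.λ.1)) ((λ.0) (λ.λ.1))
  →3  (λ.(λ.0) (λ.λ.1)) ((λ.0) (λ.λ.1)) ((λ.0) (λ.λ.1))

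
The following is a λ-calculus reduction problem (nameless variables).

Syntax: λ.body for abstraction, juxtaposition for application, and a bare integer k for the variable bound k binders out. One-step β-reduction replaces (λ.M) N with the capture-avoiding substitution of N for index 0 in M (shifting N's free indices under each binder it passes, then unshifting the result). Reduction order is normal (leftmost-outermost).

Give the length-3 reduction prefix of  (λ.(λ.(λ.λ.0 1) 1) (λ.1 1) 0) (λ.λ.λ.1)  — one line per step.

  start: (λ.(λ.(λ.λ.0 1) 1) (λ.1 1) 0) (λ.λ.λ.1)
  step 1: (λ.(λ.λ.0 1) (λ.λ.λ.1)) (λ.(λ.λ.λ.1) (λ.λ.λ.1)) (λ.λ.λ.1)
  step 2: (λ.λ.0 1) (λ.λ.λ.1) (λ.λ.λ.1)
  step 3: (λ.0 (λ.λ.λ.1)) (λ.λ.λ.1)

Answer: after 3 steps: (λ.0 (λ.λ.λ.1)) (λ.λ.λ.1)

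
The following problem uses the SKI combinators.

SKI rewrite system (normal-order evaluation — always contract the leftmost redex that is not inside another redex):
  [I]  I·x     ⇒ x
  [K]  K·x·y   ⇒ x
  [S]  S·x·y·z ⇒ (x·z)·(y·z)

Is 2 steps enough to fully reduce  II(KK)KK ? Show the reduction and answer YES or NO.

Answer: NO — after 2 steps the term is KKKK, not yet normal

Derivation:
  start: II(KK)KK
  [1] I(KK)KK
  [2] KKKK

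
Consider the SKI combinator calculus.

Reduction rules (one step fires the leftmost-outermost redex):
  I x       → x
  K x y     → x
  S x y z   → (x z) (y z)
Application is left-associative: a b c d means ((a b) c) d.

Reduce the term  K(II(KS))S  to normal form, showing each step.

Answer: normal form = KS  (in 3 steps)

Working:
  start: K(II(KS))S
  [1] II(KS)
  [2] I(KS)
  [3] KS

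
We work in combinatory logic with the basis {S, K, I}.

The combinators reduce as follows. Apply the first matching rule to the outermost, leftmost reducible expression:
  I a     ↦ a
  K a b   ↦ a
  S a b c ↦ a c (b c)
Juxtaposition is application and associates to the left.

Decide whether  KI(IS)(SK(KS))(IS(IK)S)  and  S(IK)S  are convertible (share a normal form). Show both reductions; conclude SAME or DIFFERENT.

Term A:
  start: KI(IS)(SK(KS))(IS(IK)S)
  [1] I(SK(KS))(IS(IK)S)
  [2] SK(KS)(IS(IK)S)
  [3] K(IS(IK)S)(KS(IS(IK)S))
  [4] IS(IK)S
  [5] S(IK)S
  [6] SKS

Term B:
  start: S(IK)S
  [1] SKS

Answer: SAME — A ⇓ SKS, B ⇓ SKS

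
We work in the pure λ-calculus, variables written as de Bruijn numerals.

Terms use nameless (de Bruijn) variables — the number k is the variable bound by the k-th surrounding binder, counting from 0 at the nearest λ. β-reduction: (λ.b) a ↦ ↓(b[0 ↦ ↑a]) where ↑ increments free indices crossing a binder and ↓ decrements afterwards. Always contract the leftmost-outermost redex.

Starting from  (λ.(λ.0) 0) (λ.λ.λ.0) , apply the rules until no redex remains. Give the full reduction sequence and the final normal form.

Answer: normal form = λ.λ.λ.0  (in 2 steps)

Derivation:
  start: (λ.(λ.0) 0) (λ.λ.λ.0)
  [1] (λ.0) (λ.λ.λ.0)
  [2] λ.λ.λ.0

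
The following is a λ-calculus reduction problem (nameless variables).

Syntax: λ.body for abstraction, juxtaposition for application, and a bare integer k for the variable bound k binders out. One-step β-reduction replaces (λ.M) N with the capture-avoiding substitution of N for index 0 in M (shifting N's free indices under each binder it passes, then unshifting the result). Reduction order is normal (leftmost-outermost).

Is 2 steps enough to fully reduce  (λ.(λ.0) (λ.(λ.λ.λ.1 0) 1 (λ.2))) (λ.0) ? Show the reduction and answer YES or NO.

Answer: NO — after 2 steps the term is λ.(λ.λ.λ.1 0) (λ.0) (λ.λ.0), not yet normal

Working:
  start: (λ.(λ.0) (λ.(λ.λ.λ.1 0) 1 (λ.2))) (λ.0)
  [1] (λ.0) (λ.(λ.λ.λ.1 0) (λ.0) (λ.λ.0))
  [2] λ.(λ.λ.λ.1 0) (λ.0) (λ.λ.0)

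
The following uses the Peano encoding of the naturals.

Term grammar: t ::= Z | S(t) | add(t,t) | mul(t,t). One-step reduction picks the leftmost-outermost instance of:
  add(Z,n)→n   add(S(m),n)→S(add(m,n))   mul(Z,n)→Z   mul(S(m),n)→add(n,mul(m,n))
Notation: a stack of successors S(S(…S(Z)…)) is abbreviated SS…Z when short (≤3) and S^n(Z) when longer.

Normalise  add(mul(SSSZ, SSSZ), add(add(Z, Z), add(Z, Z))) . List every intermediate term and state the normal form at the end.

Answer: normal form = S^9(Z)  (in 29 steps)

Working:
  start: add(mul(SSSZ, SSSZ), add(add(Z, Z), add(Z, Z)))
  →1  add(add(SSSZ, mul(SSZ, SSSZ)), add(add(Z, Z), add(Z, Z)))
  →2  add(S(add(SSZ, mul(SSZ, SSSZ))), add(add(Z, Z), add(Z, Z)))
  →3  S(add(add(SSZ, mul(SSZ, SSSZ)), add(add(Z, Z), add(Z, Z))))
  →4  S(add(S(add(SZ, mul(SSZ, SSSZ))), add(add(Z, Z), add(Z, Z))))
  →5  S(S(add(add(SZ, mul(SSZ, SSSZ)), add(add(Z, Z), add(Z, Z)))))
  →6  S(S(add(S(add(Z, mul(SSZ, SSSZ))), add(add(Z, Z), add(Z, Z)))))
  →7  S(S(S(add(add(Z, mul(SSZ, SSSZ)), add(add(Z, Z), add(Z, Z))))))
  →8  S(S(S(add(mul(SSZ, SSSZ), add(add(Z, Z), add(Z, Z))))))
  →9  S(S(S(add(add(SSSZ, mul(SZ, SSSZ)), add(add(Z, Z), add(Z, Z))))))
  →10  S(S(S(add(S(add(SSZ, mul(SZ, SSSZ))), add(add(Z, Z), add(Z, Z))))))
  →11  S(S(S(S(add(add(SSZ, mul(SZ, SSSZ)), add(add(Z, Z), add(Z, Z)))))))
  →12  S(S(S(S(add(S(add(SZ, mul(SZ, SSSZ))), add(add(Z, Z), add(Z, Z)))))))
  →13  S(S(S(S(S(add(add(SZ, mul(SZ, SSSZ)), add(add(Z, Z), add(Z, Z))))))))
  →14  S(S(S(S(S(add(S(add(Z, mul(SZ, SSSZ))), add(add(Z, Z), add(Z, Z))))))))
  →15  S(S(S(S(S(S(add(add(Z, mul(SZ, SSSZ)), add(add(Z, Z), add(Z, Z)))))))))
  →16  S(S(S(S(S(S(add(mul(SZ, SSSZ), add(add(Z, Z), add(Z, Z)))))))))
  →17  S(S(S(S(S(S(add(add(SSSZ, mul(Z, SSSZ)), add(add(Z, Z), add(Z, Z)))))))))
  →18  S(S(S(S(S(S(add(S(add(SSZ, mul(Z, SSSZ))), add(add(Z, Z), add(Z, Z)))))))))
  →19  S(S(S(S(S(S(S(add(add(SSZ, mul(Z, SSSZ)), add(add(Z, Z), add(Z, Z))))))))))
  →20  S(S(S(S(S(S(S(add(S(add(SZ, mul(Z, SSSZ))), add(add(Z, Z), add(Z, Z))))))))))
  →21  S(S(S(S(S(S(S(S(add(add(SZ, mul(Z, SSSZ)), add(add(Z, Z), add(Z, Z)))))))))))
  →22  S(S(S(S(S(S(S(S(add(S(add(Z, mul(Z, SSSZ))), add(add(Z, Z), add(Z, Z)))))))))))
  →23  S(S(S(S(S(S(S(S(S(add(add(Z, mul(Z, SSSZ)), add(add(Z, Z), add(Z, Z))))))))))))
  →24  S(S(S(S(S(S(S(S(S(add(mul(Z, SSSZ), add(add(Z, Z), add(Z, Z))))))))))))
  →25  S(S(S(S(S(S(S(S(S(add(Z, add(add(Z, Z), add(Z, Z))))))))))))
  →26  S(S(S(S(S(S(S(S(S(add(add(Z, Z), add(Z, Z)))))))))))
  →27  S(S(S(S(S(S(S(S(S(add(Z, add(Z, Z)))))))))))
  →28  S(S(S(S(S(S(S(S(S(add(Z, Z))))))))))
  →29  S^9(Z)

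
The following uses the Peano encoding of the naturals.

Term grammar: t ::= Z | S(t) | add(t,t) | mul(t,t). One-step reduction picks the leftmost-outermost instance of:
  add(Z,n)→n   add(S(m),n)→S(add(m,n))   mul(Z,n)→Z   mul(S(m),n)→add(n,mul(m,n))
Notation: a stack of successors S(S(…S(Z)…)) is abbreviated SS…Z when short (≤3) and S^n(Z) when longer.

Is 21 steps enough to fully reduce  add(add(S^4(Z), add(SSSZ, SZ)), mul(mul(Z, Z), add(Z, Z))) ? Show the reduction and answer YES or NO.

  start: add(add(S^4(Z), add(SSSZ, SZ)), mul(mul(Z, Z), add(Z, Z)))
  step 1: add(S(add(SSSZ, add(SSSZ, SZ))), mul(mul(Z, Z), add(Z, Z)))
  step 2: S(add(add(SSSZ, add(SSSZ, SZ)), mul(mul(Z, Z), add(Z, Z))))
  step 3: S(add(S(add(SSZ, add(SSSZ, SZ))), mul(mul(Z, Z), add(Z, Z))))
  step 4: S(S(add(add(SSZ, add(SSSZ, SZ)), mul(mul(Z, Z), add(Z, Z)))))
  step 5: S(S(add(S(add(SZ, add(SSSZ, SZ))), mul(mul(Z, Z), add(Z, Z)))))
  step 6: S(S(S(add(add(SZ, add(SSSZ, SZ)), mul(mul(Z, Z), add(Z, Z))))))
  step 7: S(S(S(add(S(add(Z, add(SSSZ, SZ))), mul(mul(Z, Z), add(Z, Z))))))
  step 8: S(S(S(S(add(add(Z, add(SSSZ, SZ)), mul(mul(Z, Z), add(Z, Z)))))))
  step 9: S(S(S(S(add(add(SSSZ, SZ), mul(mul(Z, Z), add(Z, Z)))))))
  step 10: S(S(S(S(add(S(add(SSZ, SZ)), mul(mul(Z, Z), add(Z, Z)))))))
  step 11: S(S(S(S(S(add(add(SSZ, SZ), mul(mul(Z, Z), add(Z, Z))))))))
  step 12: S(S(S(S(S(add(S(add(SZ, SZ)), mul(mul(Z, Z), add(Z, Z))))))))
  step 13: S(S(S(S(S(S(add(add(SZ, SZ), mul(mul(Z, Z), add(Z, Z)))))))))
  step 14: S(S(S(S(S(S(add(S(add(Z, SZ)), mul(mul(Z, Z), add(Z, Z)))))))))
  step 15: S(S(S(S(S(S(S(add(add(Z, SZ), mul(mul(Z, Z), add(Z, Z))))))))))
  step 16: S(S(S(S(S(S(S(add(SZ, mul(mul(Z, Z), add(Z, Z))))))))))
  step 17: S(S(S(S(S(S(S(S(add(Z, mul(mul(Z, Z), add(Z, Z)))))))))))
  step 18: S(S(S(S(S(S(S(S(mul(mul(Z, Z), add(Z, Z))))))))))
  step 19: S(S(S(S(S(S(S(S(mul(Z, add(Z, Z))))))))))
  step 20: S^8(Z)

Answer: YES — reaches normal form S^8(Z) in 20 ≤ 21 steps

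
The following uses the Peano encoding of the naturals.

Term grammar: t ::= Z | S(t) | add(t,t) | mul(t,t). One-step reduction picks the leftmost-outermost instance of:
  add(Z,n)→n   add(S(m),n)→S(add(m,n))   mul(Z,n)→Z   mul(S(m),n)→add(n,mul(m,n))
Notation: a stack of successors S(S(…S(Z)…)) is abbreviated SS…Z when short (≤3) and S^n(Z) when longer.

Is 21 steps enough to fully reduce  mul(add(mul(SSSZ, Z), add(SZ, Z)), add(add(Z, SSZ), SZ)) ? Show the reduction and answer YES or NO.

  start: mul(add(mul(SSSZ, Z), add(SZ, Z)), add(add(Z, SSZ), SZ))
  [1] mul(add(add(Z, mul(SSZ, Z)), add(SZ, Z)), add(add(Z, SSZ), SZ))
  [2] mul(add(mul(SSZ, Z), add(SZ, Z)), add(add(Z, SSZ), SZ))
  [3] mul(add(add(Z, mul(SZ, Z)), add(SZ, Z)), add(add(Z, SSZ), SZ))
  [4] mul(add(mul(SZ, Z), add(SZ, Z)), add(add(Z, SSZ), SZ))
  [5] mul(add(add(Z, mul(Z, Z)), add(SZ, Z)), add(add(Z, SSZ), SZ))
  [6] mul(add(mul(Z, Z), add(SZ, Z)), add(add(Z, SSZ), SZ))
  [7] mul(add(Z, add(SZ, Z)), add(add(Z, SSZ), SZ))
  [8] mul(add(SZ, Z), add(add(Z, SSZ), SZ))
  [9] mul(S(add(Z, Z)), add(add(Z, SSZ), SZ))
  [10] add(add(add(Z, SSZ), SZ), mul(add(Z, Z), add(add(Z, SSZ), SZ)))
  [11] add(add(SSZ, SZ), mul(add(Z, Z), add(add(Z, SSZ), SZ)))
  [12] add(S(add(SZ, SZ)), mul(add(Z, Z), add(add(Z, SSZ), SZ)))
  [13] S(add(add(SZ, SZ), mul(add(Z, Z), add(add(Z, SSZ), SZ))))
  [14] S(add(S(add(Z, SZ)), mul(add(Z, Z), add(add(Z, SSZ), SZ))))
  [15] S(S(add(add(Z, SZ), mul(add(Z, Z), add(add(Z, SSZ), SZ)))))
  [16] S(S(add(SZ, mul(add(Z, Z), add(add(Z, SSZ), SZ)))))
  [17] S(S(S(add(Z, mul(add(Z, Z), add(add(Z, SSZ), SZ))))))
  [18] S(S(S(mul(add(Z, Z), add(add(Z, SSZ), SZ)))))
  [19] S(S(S(mul(Z, add(add(Z, SSZ), SZ)))))
  [20] SSSZ

Answer: YES — reaches normal form SSSZ in 20 ≤ 21 steps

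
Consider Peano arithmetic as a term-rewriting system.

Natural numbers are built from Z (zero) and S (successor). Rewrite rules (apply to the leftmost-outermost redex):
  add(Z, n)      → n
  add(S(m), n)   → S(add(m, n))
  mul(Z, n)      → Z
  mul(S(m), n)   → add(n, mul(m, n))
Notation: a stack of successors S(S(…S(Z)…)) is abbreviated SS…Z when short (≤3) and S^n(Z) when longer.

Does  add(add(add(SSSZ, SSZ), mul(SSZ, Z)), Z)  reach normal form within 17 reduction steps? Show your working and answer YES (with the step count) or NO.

  start: add(add(add(SSSZ, SSZ), mul(SSZ, Z)), Z)
  [1] add(add(S(add(SSZ, SSZ)), mul(SSZ, Z)), Z)
  [2] add(S(add(add(SSZ, SSZ), mul(SSZ, Z))), Z)
  [3] S(add(add(add(SSZ, SSZ), mul(SSZ, Z)), Z))
  [4] S(add(add(S(add(SZ, SSZ)), mul(SSZ, Z)), Z))
  [5] S(add(S(add(add(SZ, SSZ), mul(SSZ, Z))), Z))
  [6] S(S(add(add(add(SZ, SSZ), mul(SSZ, Z)), Z)))
  [7] S(S(add(add(S(add(Z, SSZ)), mul(SSZ, Z)), Z)))
  [8] S(S(add(S(add(add(Z, SSZ), mul(SSZ, Z))), Z)))
  [9] S(S(S(add(add(add(Z, SSZ), mul(SSZ, Z)), Z))))
  [10] S(S(S(add(add(SSZ, mul(SSZ, Z)), Z))))
  [11] S(S(S(add(S(add(SZ, mul(SSZ, Z))), Z))))
  [12] S(S(S(S(add(add(SZ, mul(SSZ, Z)), Z)))))
  [13] S(S(S(S(add(S(add(Z, mul(SSZ, Z))), Z)))))
  [14] S(S(S(S(S(add(add(Z, mul(SSZ, Z)), Z))))))
  [15] S(S(S(S(S(add(mul(SSZ, Z), Z))))))
  [16] S(S(S(S(S(add(add(Z, mul(SZ, Z)), Z))))))
  [17] S(S(S(S(S(add(mul(SZ, Z), Z))))))

Answer: NO — after 17 steps the term is S(S(S(S(S(add(mul(SZ, Z), Z)))))), not yet normal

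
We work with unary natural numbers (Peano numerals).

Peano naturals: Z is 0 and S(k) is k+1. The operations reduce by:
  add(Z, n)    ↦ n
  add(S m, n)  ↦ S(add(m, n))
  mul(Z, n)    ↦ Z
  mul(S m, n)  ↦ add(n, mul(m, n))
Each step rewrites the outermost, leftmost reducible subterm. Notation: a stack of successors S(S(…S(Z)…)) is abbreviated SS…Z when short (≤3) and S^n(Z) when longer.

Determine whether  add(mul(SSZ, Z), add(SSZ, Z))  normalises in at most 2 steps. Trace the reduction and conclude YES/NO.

Answer: NO — after 2 steps the term is add(mul(SZ, Z), add(SSZ, Z)), not yet normal

Reduction:
  start: add(mul(SSZ, Z), add(SSZ, Z))
  →1  add(add(Z, mul(SZ, Z)), add(SSZ, Z))
  →2  add(mul(SZ, Z), add(SSZ, Z))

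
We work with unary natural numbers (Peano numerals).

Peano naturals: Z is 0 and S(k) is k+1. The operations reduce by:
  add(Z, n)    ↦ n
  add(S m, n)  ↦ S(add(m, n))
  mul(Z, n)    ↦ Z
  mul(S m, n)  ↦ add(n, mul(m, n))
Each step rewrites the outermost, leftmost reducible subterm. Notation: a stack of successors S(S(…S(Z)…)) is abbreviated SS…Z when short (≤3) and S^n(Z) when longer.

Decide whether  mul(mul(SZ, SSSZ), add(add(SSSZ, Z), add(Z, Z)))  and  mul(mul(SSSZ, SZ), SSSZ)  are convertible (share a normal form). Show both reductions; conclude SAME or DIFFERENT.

Answer: SAME — A ⇓ S^9(Z), B ⇓ S^9(Z)

Reduction:
Term A:
  start: mul(mul(SZ, SSSZ), add(add(SSSZ, Z), add(Z, Z)))
  [1] mul(add(SSSZ, mul(Z, SSSZ)), add(add(SSSZ, Z), add(Z, Z)))
  [2] mul(S(add(SSZ, mul(Z, SSSZ))), add(add(SSSZ, Z), add(Z, Z)))
  [3] add(add(add(SSSZ, Z), add(Z, Z)), mul(add(SSZ, mul(Z, SSSZ)), add(add(SSSZ, Z), add(Z, Z))))
  [4] add(add(S(add(SSZ, Z)), add(Z, Z)), mul(add(SSZ, mul(Z, SSSZ)), add(add(SSSZ, Z), add(Z, Z))))
  [5] add(S(add(add(SSZ, Z), add(Z, Z))), mul(add(SSZ, mul(Z, SSSZ)), add(add(SSSZ, Z), add(Z, Z))))
  [6] S(add(add(add(SSZ, Z), add(Z, Z)), mul(add(SSZ, mul(Z, SSSZ)), add(add(SSSZ, Z), add(Z, Z)))))
  [7] S(add(add(S(add(SZ, Z)), add(Z, Z)), mul(add(SSZ, mul(Z, SSSZ)), add(add(SSSZ, Z), add(Z, Z)))))
  [8] S(add(S(add(add(SZ, Z), add(Z, Z))), mul(add(SSZ, mul(Z, SSSZ)), add(add(SSSZ, Z), add(Z, Z)))))
  [9] S(S(add(add(add(SZ, Z), add(Z, Z)), mul(add(SSZ, mul(Z, SSSZ)), add(add(SSSZ, Z), add(Z, Z))))))
  [10] S(S(add(add(S(add(Z, Z)), add(Z, Z)), mul(add(SSZ, mul(Z, SSSZ)), add(add(SSSZ, Z), add(Z, Z))))))
  [11] S(S(add(S(add(add(Z, Z), add(Z, Z))), mul(add(SSZ, mul(Z, SSSZ)), add(add(SSSZ, Z), add(Z, Z))))))
  [12] S(S(S(add(add(add(Z, Z), add(Z, Z)), mul(add(SSZ, mul(Z, SSSZ)), add(add(SSSZ, Z), add(Z, Z)))))))
  [13] S(S(S(add(add(Z, add(Z, Z)), mul(add(SSZ, mul(Z, SSSZ)), add(add(SSSZ, Z), add(Z, Z)))))))
  [14] S(S(S(add(add(Z, Z), mul(add(SSZ, mul(Z, SSSZ)), add(add(SSSZ, Z), add(Z, Z)))))))
  [15] S(S(S(add(Z, mul(add(SSZ, mul(Z, SSSZ)), add(add(SSSZ, Z), add(Z, Z)))))))
  [16] S(S(S(mul(add(SSZ, mul(Z, SSSZ)), add(add(SSSZ, Z), add(Z, Z))))))
  [17] S(S(S(mul(S(add(SZ, mul(Z, SSSZ))), add(add(SSSZ, Z), add(Z, Z))))))
  [18] S(S(S(add(add(add(SSSZ, Z), add(Z, Z)), mul(add(SZ, mul(Z, SSSZ)), add(add(SSSZ, Z), add(Z, Z)))))))
  [19] S(S(S(add(add(S(add(SSZ, Z)), add(Z, Z)), mul(add(SZ, mul(Z, SSSZ)), add(add(SSSZ, Z), add(Z, Z)))))))
  [20] S(S(S(add(S(add(add(SSZ, Z), add(Z, Z))), mul(add(SZ, mul(Z, SSSZ)), add(add(SSSZ, Z), add(Z, Z)))))))
  [21] S(S(S(S(add(add(add(SSZ, Z), add(Z, Z)), mul(add(SZ, mul(Z, SSSZ)), add(add(SSSZ, Z), add(Z, Z))))))))
  [22] S(S(S(S(add(add(S(add(SZ, Z)), add(Z, Z)), mul(add(SZ, mul(Z, SSSZ)), add(add(SSSZ, Z), add(Z, Z))))))))
  [23] S(S(S(S(add(S(add(add(SZ, Z), add(Z, Z))), mul(add(SZ, mul(Z, SSSZ)), add(add(SSSZ, Z), add(Z, Z))))))))
  [24] S(S(S(S(S(add(add(add(SZ, Z), add(Z, Z)), mul(add(SZ, mul(Z, SSSZ)), add(add(SSSZ, Z), add(Z, Z)))))))))
  [25] S(S(S(S(S(add(add(S(add(Z, Z)), add(Z, Z)), mul(add(SZ, mul(Z, SSSZ)), add(add(SSSZ, Z), add(Z, Z)))))))))
  [26] S(S(S(S(S(add(S(add(add(Z, Z), add(Z, Z))), mul(add(SZ, mul(Z, SSSZ)), add(add(SSSZ, Z), add(Z, Z)))))))))
  [27] S(S(S(S(S(S(add(add(add(Z, Z), add(Z, Z)), mul(add(SZ, mul(Z, SSSZ)), add(add(SSSZ, Z), add(Z, Z))))))))))
  [28] S(S(S(S(S(S(add(add(Z, add(Z, Z)), mul(add(SZ, mul(Z, SSSZ)), add(add(SSSZ, Z), add(Z, Z))))))))))
  [29] S(S(S(S(S(S(add(add(Z, Z), mul(add(SZ, mul(Z, SSSZ)), add(add(SSSZ, Z), add(Z, Z))))))))))
  [30] S(S(S(S(S(S(add(Z, mul(add(SZ, mul(Z, SSSZ)), add(add(SSSZ, Z), add(Z, Z))))))))))
  [31] S(S(S(S(S(S(mul(add(SZ, mul(Z, SSSZ)), add(add(SSSZ, Z), add(Z, Z)))))))))
  [32] S(S(S(S(S(S(mul(S(add(Z, mul(Z, SSSZ))), add(add(SSSZ, Z), add(Z, Z)))))))))
  [33] S(S(S(S(S(S(add(add(add(SSSZ, Z), add(Z, Z)), mul(add(Z, mul(Z, SSSZ)), add(add(SSSZ, Z), add(Z, Z))))))))))
  [34] S(S(S(S(S(S(add(add(S(add(SSZ, Z)), add(Z, Z)), mul(add(Z, mul(Z, SSSZ)), add(add(SSSZ, Z), add(Z, Z))))))))))
  [35] S(S(S(S(S(S(add(S(add(add(SSZ, Z), add(Z, Z))), mul(add(Z, mul(Z, SSSZ)), add(add(SSSZ, Z), add(Z, Z))))))))))
  [36] S(S(S(S(S(S(S(add(add(add(SSZ, Z), add(Z, Z)), mul(add(Z, mul(Z, SSSZ)), add(add(SSSZ, Z), add(Z, Z)))))))))))
  [37] S(S(S(S(S(S(S(add(add(S(add(SZ, Z)), add(Z, Z)), mul(add(Z, mul(Z, SSSZ)), add(add(SSSZ, Z), add(Z, Z)))))))))))
  [38] S(S(S(S(S(S(S(add(S(add(add(SZ, Z), add(Z, Z))), mul(add(Z, mul(Z, SSSZ)), add(add(SSSZ, Z), add(Z, Z)))))))))))
  [39] S(S(S(S(S(S(S(S(add(add(add(SZ, Z), add(Z, Z)), mul(add(Z, mul(Z, SSSZ)), add(add(SSSZ, Z), add(Z, Z))))))))))))
  [40] S(S(S(S(S(S(S(S(add(add(S(add(Z, Z)), add(Z, Z)), mul(add(Z, mul(Z, SSSZ)), add(add(SSSZ, Z), add(Z, Z))))))))))))
  [41] S(S(S(S(S(S(S(S(add(S(add(add(Z, Z), add(Z, Z))), mul(add(Z, mul(Z, SSSZ)), add(add(SSSZ, Z), add(Z, Z))))))))))))
  [42] S(S(S(S(S(S(S(S(S(add(add(add(Z, Z), add(Z, Z)), mul(add(Z, mul(Z, SSSZ)), add(add(SSSZ, Z), add(Z, Z)))))))))))))
  [43] S(S(S(S(S(S(S(S(S(add(add(Z, add(Z, Z)), mul(add(Z, mul(Z, SSSZ)), add(add(SSSZ, Z), add(Z, Z)))))))))))))
  [44] S(S(S(S(S(S(S(S(S(add(add(Z, Z), mul(add(Z, mul(Z, SSSZ)), add(add(SSSZ, Z), add(Z, Z)))))))))))))
  [45] S(S(S(S(S(S(S(S(S(add(Z, mul(add(Z, mul(Z, SSSZ)), add(add(SSSZ, Z), add(Z, Z)))))))))))))
  [46] S(S(S(S(S(S(S(S(S(mul(add(Z, mul(Z, SSSZ)), add(add(SSSZ, Z), add(Z, Z))))))))))))
  [47] S(S(S(S(S(S(S(S(S(mul(mul(Z, SSSZ), add(add(SSSZ, Z), add(Z, Z))))))))))))
  [48] S(S(S(S(S(S(S(S(S(mul(Z, add(add(SSSZ, Z), add(Z, Z))))))))))))
  [49] S^9(Z)

Term B:
  start: mul(mul(SSSZ, SZ), SSSZ)
  [1] mul(add(SZ, mul(SSZ, SZ)), SSSZ)
  [2] mul(S(add(Z, mul(SSZ, SZ))), SSSZ)
  [3] add(SSSZ, mul(add(Z, mul(SSZ, SZ)), SSSZ))
  [4] S(add(SSZ, mul(add(Z, mul(SSZ, SZ)), SSSZ)))
  [5] S(S(add(SZ, mul(add(Z, mul(SSZ, SZ)), SSSZ))))
  [6] S(S(S(add(Z, mul(add(Z, mul(SSZ, SZ)), SSSZ)))))
  [7] S(S(S(mul(add(Z, mul(SSZ, SZ)), SSSZ))))
  [8] S(S(S(mul(mul(SSZ, SZ), SSSZ))))
  [9] S(S(S(mul(add(SZ, mul(SZ, SZ)), SSSZ))))
  [10] S(S(S(mul(S(add(Z, mul(SZ, SZ))), SSSZ))))
  [11] S(S(S(add(SSSZ, mul(add(Z, mul(SZ, SZ)), SSSZ)))))
  [12] S(S(S(S(add(SSZ, mul(add(Z, mul(SZ, SZ)), SSSZ))))))
  [13] S(S(S(S(S(add(SZ, mul(add(Z, mul(SZ, SZ)), SSSZ)))))))
  [14] S(S(S(S(S(S(add(Z, mul(add(Z, mul(SZ, SZ)), SSSZ))))))))
  [15] S(S(S(S(S(S(mul(add(Z, mul(SZ, SZ)), SSSZ)))))))
  [16] S(S(S(S(S(S(mul(mul(SZ, SZ), SSSZ)))))))
  [17] S(S(S(S(S(S(mul(add(SZ, mul(Z, SZ)), SSSZ)))))))
  [18] S(S(S(S(S(S(mul(S(add(Z, mul(Z, SZ))), SSSZ)))))))
  [19] S(S(S(S(S(S(add(SSSZ, mul(add(Z, mul(Z, SZ)), SSSZ))))))))
  [20] S(S(S(S(S(S(S(add(SSZ, mul(add(Z, mul(Z, SZ)), SSSZ)))))))))
  [21] S(S(S(S(S(S(S(S(add(SZ, mul(add(Z, mul(Z, SZ)), SSSZ))))))))))
  [22] S(S(S(S(S(S(S(S(S(add(Z, mul(add(Z, mul(Z, SZ)), SSSZ)))))))))))
  [23] S(S(S(S(S(S(S(S(S(mul(add(Z, mul(Z, SZ)), SSSZ))))))))))
  [24] S(S(S(S(S(S(S(S(S(mul(mul(Z, SZ), SSSZ))))))))))
  [25] S(S(S(S(S(S(S(S(S(mul(Z, SSSZ))))))))))
  [26] S^9(Z)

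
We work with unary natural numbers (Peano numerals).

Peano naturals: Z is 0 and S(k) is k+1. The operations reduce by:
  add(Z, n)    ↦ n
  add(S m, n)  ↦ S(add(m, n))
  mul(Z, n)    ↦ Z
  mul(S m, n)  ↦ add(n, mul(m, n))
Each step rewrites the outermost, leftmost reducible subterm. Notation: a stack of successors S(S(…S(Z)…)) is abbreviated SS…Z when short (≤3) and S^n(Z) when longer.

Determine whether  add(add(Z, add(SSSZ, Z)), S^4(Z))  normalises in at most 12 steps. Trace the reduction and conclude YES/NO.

Answer: YES — reaches normal form S^7(Z) in 9 ≤ 12 steps

Reduction:
  start: add(add(Z, add(SSSZ, Z)), S^4(Z))
  →1  add(add(SSSZ, Z), S^4(Z))
  →2  add(S(add(SSZ, Z)), S^4(Z))
  →3  S(add(add(SSZ, Z), S^4(Z)))
  →4  S(add(S(add(SZ, Z)), S^4(Z)))
  →5  S(S(add(add(SZ, Z), S^4(Z))))
  →6  S(S(add(S(add(Z, Z)), S^4(Z))))
  →7  S(S(S(add(add(Z, Z), S^4(Z)))))
  →8  S(S(S(add(Z, S^4(Z)))))
  →9  S^7(Z)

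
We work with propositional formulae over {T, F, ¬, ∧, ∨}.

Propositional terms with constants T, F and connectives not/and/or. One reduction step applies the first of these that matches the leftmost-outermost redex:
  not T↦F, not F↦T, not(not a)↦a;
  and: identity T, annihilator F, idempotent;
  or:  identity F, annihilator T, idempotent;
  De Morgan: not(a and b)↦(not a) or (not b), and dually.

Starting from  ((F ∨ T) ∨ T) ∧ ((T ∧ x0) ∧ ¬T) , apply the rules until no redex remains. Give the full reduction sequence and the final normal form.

Answer: normal form = F  (in 5 steps)

Reduction:
  start: ((F ∨ T) ∨ T) ∧ ((T ∧ x0) ∧ ¬T)
  [1] T ∧ ((T ∧ x0) ∧ ¬T)
  [2] (T ∧ x0) ∧ ¬T
  [3] x0 ∧ ¬T
  [4] x0 ∧ F
  [5] F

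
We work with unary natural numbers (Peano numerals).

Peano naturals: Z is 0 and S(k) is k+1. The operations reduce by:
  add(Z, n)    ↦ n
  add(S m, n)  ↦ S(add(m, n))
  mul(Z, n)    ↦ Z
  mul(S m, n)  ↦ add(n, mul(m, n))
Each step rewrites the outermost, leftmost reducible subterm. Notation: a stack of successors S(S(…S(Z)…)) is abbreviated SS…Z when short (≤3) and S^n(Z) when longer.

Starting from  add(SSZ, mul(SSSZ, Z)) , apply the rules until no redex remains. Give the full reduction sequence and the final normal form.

  start: add(SSZ, mul(SSSZ, Z))
  step 1: S(add(SZ, mul(SSSZ, Z)))
  step 2: S(S(add(Z, mul(SSSZ, Z))))
  step 3: S(S(mul(SSSZ, Z)))
  step 4: S(S(add(Z, mul(SSZ, Z))))
  step 5: S(S(mul(SSZ, Z)))
  step 6: S(S(add(Z, mul(SZ, Z))))
  step 7: S(S(mul(SZ, Z)))
  step 8: S(S(add(Z, mul(Z, Z))))
  step 9: S(S(mul(Z, Z)))
  step 10: SSZ

Answer: normal form = SSZ  (in 10 steps)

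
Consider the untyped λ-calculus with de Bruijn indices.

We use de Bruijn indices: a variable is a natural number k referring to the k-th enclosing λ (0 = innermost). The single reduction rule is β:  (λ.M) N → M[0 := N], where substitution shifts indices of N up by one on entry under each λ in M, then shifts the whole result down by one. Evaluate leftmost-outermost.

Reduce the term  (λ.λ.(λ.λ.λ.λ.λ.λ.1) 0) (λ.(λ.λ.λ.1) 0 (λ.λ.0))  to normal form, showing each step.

  start: (λ.λ.(λ.λ.λ.λ.λ.λ.1) 0) (λ.(λ.λ.λ.1) 0 (λ.λ.0))
  [1] λ.(λ.λ.λ.λ.λ.λ.1) 0
  [2] λ.λ.λ.λ.λ.λ.1

Answer: normal form = λ.λ.λ.λ.λ.λ.1  (in 2 steps)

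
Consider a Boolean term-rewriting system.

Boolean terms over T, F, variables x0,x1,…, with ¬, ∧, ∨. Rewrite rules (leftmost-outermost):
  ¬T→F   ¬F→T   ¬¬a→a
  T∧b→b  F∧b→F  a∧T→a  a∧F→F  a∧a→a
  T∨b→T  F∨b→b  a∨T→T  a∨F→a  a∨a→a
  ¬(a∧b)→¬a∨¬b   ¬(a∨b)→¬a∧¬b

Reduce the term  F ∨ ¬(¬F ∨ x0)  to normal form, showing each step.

  start: F ∨ ¬(¬F ∨ x0)
  [1] ¬(¬F ∨ x0)
  [2] ¬¬F ∧ ¬x0
  [3] F ∧ ¬x0
  [4] F

Answer: normal form = F  (in 4 steps)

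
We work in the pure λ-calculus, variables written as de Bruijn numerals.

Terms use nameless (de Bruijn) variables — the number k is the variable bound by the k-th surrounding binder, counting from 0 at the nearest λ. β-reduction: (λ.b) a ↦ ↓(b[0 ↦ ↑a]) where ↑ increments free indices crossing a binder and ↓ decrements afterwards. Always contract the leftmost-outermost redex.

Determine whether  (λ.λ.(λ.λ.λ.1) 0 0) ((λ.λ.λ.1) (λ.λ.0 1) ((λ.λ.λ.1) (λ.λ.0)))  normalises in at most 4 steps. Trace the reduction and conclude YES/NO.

Answer: YES — reaches normal form λ.λ.1 in 3 ≤ 4 steps

Working:
  start: (λ.λ.(λ.λ.λ.1) 0 0) ((λ.λ.λ.1) (λ.λ.0 1) ((λ.λ.λ.1) (λ.λ.0)))
  [1] λ.(λ.λ.λ.1) 0 0
  [2] λ.(λ.λ.1) 0
  [3] λ.λ.1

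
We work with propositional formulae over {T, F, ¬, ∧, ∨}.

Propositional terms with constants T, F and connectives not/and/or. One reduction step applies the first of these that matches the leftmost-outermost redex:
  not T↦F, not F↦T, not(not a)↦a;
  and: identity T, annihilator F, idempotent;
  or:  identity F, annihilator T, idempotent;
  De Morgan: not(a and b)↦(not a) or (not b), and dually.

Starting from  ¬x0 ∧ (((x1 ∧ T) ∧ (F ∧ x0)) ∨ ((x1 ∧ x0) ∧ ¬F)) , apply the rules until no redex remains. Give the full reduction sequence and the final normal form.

  start: ¬x0 ∧ (((x1 ∧ T) ∧ (F ∧ x0)) ∨ ((x1 ∧ x0) ∧ ¬F))
  step 1: ¬x0 ∧ ((x1 ∧ (F ∧ x0)) ∨ ((x1 ∧ x0) ∧ ¬F))
  step 2: ¬x0 ∧ ((x1 ∧ F) ∨ ((x1 ∧ x0) ∧ ¬F))
  step 3: ¬x0 ∧ (F ∨ ((x1 ∧ x0) ∧ ¬F))
  step 4: ¬x0 ∧ ((x1 ∧ x0) ∧ ¬F)
  step 5: ¬x0 ∧ ((x1 ∧ x0) ∧ T)
  step 6: ¬x0 ∧ (x1 ∧ x0)

Answer: normal form = ¬x0 ∧ (x1 ∧ x0)  (in 6 steps)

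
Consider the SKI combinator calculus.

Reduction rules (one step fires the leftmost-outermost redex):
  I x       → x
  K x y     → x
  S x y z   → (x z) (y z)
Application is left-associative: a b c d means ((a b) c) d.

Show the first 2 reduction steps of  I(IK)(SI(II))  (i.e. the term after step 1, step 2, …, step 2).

Answer: after 2 steps: K(SI(II))

Derivation:
  start: I(IK)(SI(II))
  [1] IK(SI(II))
  [2] K(SI(II))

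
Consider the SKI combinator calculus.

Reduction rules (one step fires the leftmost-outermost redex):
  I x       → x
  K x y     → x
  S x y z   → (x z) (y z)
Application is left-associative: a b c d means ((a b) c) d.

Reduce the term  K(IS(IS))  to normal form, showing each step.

Answer: normal form = K(SS)  (in 2 steps)

Reduction:
  start: K(IS(IS))
  step 1: K(S(IS))
  step 2: K(SS)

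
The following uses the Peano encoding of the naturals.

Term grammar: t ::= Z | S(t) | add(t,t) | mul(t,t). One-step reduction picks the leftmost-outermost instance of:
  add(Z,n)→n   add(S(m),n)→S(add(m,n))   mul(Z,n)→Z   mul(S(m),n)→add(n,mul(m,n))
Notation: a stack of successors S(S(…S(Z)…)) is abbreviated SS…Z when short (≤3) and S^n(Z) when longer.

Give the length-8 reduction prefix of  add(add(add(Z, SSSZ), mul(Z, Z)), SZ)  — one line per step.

Answer: after 8 steps: S(S(S(add(mul(Z, Z), SZ))))

Derivation:
  start: add(add(add(Z, SSSZ), mul(Z, Z)), SZ)
  [1] add(add(SSSZ, mul(Z, Z)), SZ)
  [2] add(S(add(SSZ, mul(Z, Z))), SZ)
  [3] S(add(add(SSZ, mul(Z, Z)), SZ))
  [4] S(add(S(add(SZ, mul(Z, Z))), SZ))
  [5] S(S(add(add(SZ, mul(Z, Z)), SZ)))
  [6] S(S(add(S(add(Z, mul(Z, Z))), SZ)))
  [7] S(S(S(add(add(Z, mul(Z, Z)), SZ))))
  [8] S(S(S(add(mul(Z, Z), SZ))))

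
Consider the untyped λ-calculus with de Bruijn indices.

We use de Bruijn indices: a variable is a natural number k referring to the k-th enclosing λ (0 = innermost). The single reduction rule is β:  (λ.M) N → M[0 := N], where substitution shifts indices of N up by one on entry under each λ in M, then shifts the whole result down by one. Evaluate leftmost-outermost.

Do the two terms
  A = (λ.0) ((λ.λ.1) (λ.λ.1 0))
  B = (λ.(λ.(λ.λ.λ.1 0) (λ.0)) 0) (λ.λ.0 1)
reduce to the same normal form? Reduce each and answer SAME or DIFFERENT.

Term A:
  start: (λ.0) ((λ.λ.1) (λ.λ.1 0))
  [1] (λ.λ.1) (λ.λ.1 0)
  [2] λ.λ.λ.1 0

Term B:
  start: (λ.(λ.(λ.λ.λ.1 0) (λ.0)) 0) (λ.λ.0 1)
  [1] (λ.(λ.λ.λ.1 0) (λ.0)) (λ.λ.0 1)
  [2] (λ.λ.λ.1 0) (λ.0)
  [3] λ.λ.1 0

Answer: DIFFERENT — A ⇓ λ.λ.λ.1 0, B ⇓ λ.λ.1 0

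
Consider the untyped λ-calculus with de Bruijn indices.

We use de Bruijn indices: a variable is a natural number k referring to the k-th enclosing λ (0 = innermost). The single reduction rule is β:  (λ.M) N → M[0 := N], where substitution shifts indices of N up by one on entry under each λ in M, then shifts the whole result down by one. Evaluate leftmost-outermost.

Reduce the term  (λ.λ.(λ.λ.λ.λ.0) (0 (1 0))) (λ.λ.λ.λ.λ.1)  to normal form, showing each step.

  start: (λ.λ.(λ.λ.λ.λ.0) (0 (1 0))) (λ.λ.λ.λ.λ.1)
  step 1: λ.(λ.λ.λ.λ.0) (0 ((λ.λ.λ.λ.λ.1) 0))
  step 2: λ.λ.λ.λ.0

Answer: normal form = λ.λ.λ.λ.0  (in 2 steps)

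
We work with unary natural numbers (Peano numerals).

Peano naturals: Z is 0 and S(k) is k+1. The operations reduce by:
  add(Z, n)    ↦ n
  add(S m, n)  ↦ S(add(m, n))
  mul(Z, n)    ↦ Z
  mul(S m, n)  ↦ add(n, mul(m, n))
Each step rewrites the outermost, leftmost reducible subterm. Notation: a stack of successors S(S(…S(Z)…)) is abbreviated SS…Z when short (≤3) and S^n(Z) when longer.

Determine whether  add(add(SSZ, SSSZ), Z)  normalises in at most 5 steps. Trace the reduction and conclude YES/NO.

Answer: NO — after 5 steps the term is S(S(add(SSSZ, Z))), not yet normal

Working:
  start: add(add(SSZ, SSSZ), Z)
  →1  add(S(add(SZ, SSSZ)), Z)
  →2  S(add(add(SZ, SSSZ), Z))
  →3  S(add(S(add(Z, SSSZ)), Z))
  →4  S(S(add(add(Z, SSSZ), Z)))
  →5  S(S(add(SSSZ, Z)))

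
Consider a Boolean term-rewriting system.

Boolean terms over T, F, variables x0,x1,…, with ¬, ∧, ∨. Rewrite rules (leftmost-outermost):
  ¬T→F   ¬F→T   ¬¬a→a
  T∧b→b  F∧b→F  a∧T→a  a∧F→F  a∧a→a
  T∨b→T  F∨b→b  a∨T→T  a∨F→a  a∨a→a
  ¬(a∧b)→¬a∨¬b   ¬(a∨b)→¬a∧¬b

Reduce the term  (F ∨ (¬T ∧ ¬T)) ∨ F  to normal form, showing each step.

  start: (F ∨ (¬T ∧ ¬T)) ∨ F
  step 1: F ∨ (¬T ∧ ¬T)
  step 2: ¬T ∧ ¬T
  step 3: ¬T
  step 4: F

Answer: normal form = F  (in 4 steps)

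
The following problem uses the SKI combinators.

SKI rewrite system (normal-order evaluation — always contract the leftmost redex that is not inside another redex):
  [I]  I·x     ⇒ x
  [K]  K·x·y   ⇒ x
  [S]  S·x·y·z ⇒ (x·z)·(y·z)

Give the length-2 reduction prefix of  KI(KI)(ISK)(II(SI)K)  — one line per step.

Answer: after 2 steps: ISK(II(SI)K)

Working:
  start: KI(KI)(ISK)(II(SI)K)
  step 1: I(ISK)(II(SI)K)
  step 2: ISK(II(SI)K)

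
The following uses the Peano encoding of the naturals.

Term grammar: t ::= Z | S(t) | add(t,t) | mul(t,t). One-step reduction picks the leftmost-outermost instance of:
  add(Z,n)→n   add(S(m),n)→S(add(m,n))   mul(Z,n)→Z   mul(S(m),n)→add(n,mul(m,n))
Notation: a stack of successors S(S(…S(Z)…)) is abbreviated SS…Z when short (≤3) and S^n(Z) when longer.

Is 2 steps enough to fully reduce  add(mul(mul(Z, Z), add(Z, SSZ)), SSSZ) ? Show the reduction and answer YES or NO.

Answer: NO — after 2 steps the term is add(Z, SSSZ), not yet normal

Working:
  start: add(mul(mul(Z, Z), add(Z, SSZ)), SSSZ)
  →1  add(mul(Z, add(Z, SSZ)), SSSZ)
  →2  add(Z, SSSZ)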